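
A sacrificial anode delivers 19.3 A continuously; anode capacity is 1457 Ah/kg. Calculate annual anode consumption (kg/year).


Annual consumption = current * hours per year / capacity
Rate = 19.3 * 8760 / 1457 = 116.0 kg/year

116.0 kg/year


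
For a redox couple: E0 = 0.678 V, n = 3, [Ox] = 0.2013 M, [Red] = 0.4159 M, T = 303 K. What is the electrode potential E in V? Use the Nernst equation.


Apply the Nernst equation: E = E0 + (RT/nF)*ln([Ox]/[Red])
Step 1: RT/nF = 8.314*303/(3*96485) = 0.00870305 V
Step 2: [Ox]/[Red] = 0.2013/0.4159 = 0.484011
Step 3: ln(0.484011) = -0.725648
Step 4: correction = 0.00870305 * -0.725648 = -0.006 V
E = 0.678 + -0.006 = 0.672 V

0.672 V


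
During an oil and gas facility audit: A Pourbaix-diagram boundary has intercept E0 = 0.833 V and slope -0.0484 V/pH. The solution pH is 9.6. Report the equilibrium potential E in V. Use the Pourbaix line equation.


Apply the Pourbaix line equation: E = E0 + slope*pH
E = 0.833 + (-0.0484)*9.6 = 0.833 + (-0.46464) = 0.36836 V
Rounded to 4 decimal places: E = 0.3684 V

0.3684 V


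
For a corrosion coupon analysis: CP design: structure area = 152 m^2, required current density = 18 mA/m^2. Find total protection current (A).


I = area * current density, then convert mA → A (÷1000)
I = 152 * 18 / 1000 = 2.74 A

2.74 A


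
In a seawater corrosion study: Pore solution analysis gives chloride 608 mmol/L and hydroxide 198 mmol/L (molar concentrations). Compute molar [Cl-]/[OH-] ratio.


Threshold parameter = [Cl-] / [OH-] (molar basis; both in mmol/L, so units cancel)
Ratio = 608 / 198 = 3.07

3.07


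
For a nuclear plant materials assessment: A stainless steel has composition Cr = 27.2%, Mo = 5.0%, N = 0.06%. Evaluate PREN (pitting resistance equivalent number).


Apply the PREN formula: PREN = Cr + 3.3*Mo + 16*N
PREN = 27.2 + 3.3*5.0 + 16*0.06
PREN = 27.2 + 16.5 + 0.96 = 44.66

44.66


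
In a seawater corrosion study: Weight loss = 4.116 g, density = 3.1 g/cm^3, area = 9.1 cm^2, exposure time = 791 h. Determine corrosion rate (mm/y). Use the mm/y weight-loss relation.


Apply the mm/y weight-loss relation: CR = 87600 * W / (D * A * T)
Numerator: 87600 * 4.116 = 360561.6
Denominator: 3.1 * 9.1 * 791 = 22314.11
CR = 360561.6 / 22314.11 = 16.1585 mm/y

16.1585 mm/y


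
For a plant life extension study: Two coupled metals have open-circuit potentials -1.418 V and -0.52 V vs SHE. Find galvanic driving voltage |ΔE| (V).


Driving voltage is the absolute potential difference.
|ΔE| = |-1.418 − (-0.52)| = 0.898 V

0.898 V


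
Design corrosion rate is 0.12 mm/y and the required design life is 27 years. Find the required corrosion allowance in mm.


Corrosion allowance = CR × design life
CA = 0.12 * 27 = 3.24 mm

3.24 mm


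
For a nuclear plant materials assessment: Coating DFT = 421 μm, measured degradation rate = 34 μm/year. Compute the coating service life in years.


Service life = thickness / degradation rate
Life = 421 / 34 = 12.4 years

12.4 years


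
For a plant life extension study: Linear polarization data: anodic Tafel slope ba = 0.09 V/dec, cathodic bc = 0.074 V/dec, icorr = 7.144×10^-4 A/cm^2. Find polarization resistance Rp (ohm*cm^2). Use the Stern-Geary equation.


Apply the Stern-Geary equation: Rp = ba*bc / (2.303*icorr*(ba+bc))
ba*bc = 0.09*0.074 = 0.00666
ba+bc = 0.164; 2.303*icorr*(ba+bc) = 2.303*7.144×10^-4*0.164 = 2.6982316×10^-4
Rp = 0.00666 / 2.6982316×10^-4 = 24.7 ohm*cm^2

24.7 ohm*cm^2


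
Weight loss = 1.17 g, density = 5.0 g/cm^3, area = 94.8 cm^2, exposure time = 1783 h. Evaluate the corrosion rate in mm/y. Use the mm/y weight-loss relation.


Apply the mm/y weight-loss relation: CR = 87600 * W / (D * A * T)
Numerator: 87600 * 1.17 = 102492.0
Denominator: 5.0 * 94.8 * 1783 = 845142.0
CR = 102492.0 / 845142.0 = 0.1213 mm/y

0.1213 mm/y


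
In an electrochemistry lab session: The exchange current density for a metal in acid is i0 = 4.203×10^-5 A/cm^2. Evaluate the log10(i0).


i0 = 4.203×10^-5 A/cm^2
log10(i0) = -4.376

-4.376


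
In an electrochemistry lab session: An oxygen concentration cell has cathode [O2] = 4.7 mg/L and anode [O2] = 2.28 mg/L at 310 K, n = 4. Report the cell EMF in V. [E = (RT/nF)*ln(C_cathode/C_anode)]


Apply the Nernst concentration-cell relation: E = (RT/nF)*ln(C_cathode/C_anode)
RT/nF = 8.314*310/(4*96485) = 0.00667808 V
ln(4.7/2.28) = 0.72339
E = 0.00667808 * 0.72339 = 0.00483 V

0.00483 V


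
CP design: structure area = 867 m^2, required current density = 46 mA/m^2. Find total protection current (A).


I = area * current density, then convert mA → A (÷1000)
I = 867 * 46 / 1000 = 39.88 A

39.88 A


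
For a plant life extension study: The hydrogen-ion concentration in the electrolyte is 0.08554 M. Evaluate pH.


pH = −log10[H+]
pH = −log10(0.08554) = 1.07

1.07


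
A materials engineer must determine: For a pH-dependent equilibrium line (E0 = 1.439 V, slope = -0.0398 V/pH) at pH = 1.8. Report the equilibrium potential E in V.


Apply the Pourbaix line equation: E = E0 + slope*pH
E = 1.439 + (-0.0398)*1.8 = 1.439 + (-0.07164) = 1.36736 V
Rounded to 3 decimal places: E = 1.367 V

1.367 V


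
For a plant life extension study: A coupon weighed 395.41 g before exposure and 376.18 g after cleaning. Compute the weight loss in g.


Weight loss = initial − final
WL = 395.41 − 376.18 = 19.23 g

19.23 g


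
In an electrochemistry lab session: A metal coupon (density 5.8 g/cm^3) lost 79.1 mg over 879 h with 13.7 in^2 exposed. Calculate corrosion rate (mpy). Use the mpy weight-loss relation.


Apply the mpy weight-loss relation: CR = 534 * W / (D * A * T)
Numerator: 534 * 79.1 = 42239.4
Denominator: 5.8 * 13.7 * 879 = 69845.34
CR = 42239.4 / 69845.34 = 0.605 mpy

0.605 mpy


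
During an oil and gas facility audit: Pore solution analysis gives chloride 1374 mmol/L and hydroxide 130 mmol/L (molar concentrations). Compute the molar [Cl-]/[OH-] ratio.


Threshold parameter = [Cl-] / [OH-] (molar basis; both in mmol/L, so units cancel)
Ratio = 1374 / 130 = 10.57

10.57


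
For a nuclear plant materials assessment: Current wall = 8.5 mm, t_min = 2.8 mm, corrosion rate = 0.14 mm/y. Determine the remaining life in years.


Apply the remaining-life relation: RL = (t_current − t_min) / CR
RL = (8.5 − 2.8) / 0.14 = 5.7 / 0.14 = 40.7 years

40.7 years


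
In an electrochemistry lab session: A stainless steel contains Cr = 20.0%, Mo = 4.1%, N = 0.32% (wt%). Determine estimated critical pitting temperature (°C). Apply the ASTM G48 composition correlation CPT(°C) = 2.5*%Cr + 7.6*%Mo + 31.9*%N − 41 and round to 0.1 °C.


Apply the ASTM G48 empirical CPT estimate: CPT(°C) = 2.5*%Cr + 7.6*%Mo + 31.9*%N − 41
2.5*20.0 = 50; 7.6*4.1 = 31.16; 31.9*0.32 = 10.208
CPT = 50 + 31.16 + 10.208 − 41 = 50.368 °C
Rounded to 0.1 °C: CPT ≈ 50.4 °C

50.4 °C


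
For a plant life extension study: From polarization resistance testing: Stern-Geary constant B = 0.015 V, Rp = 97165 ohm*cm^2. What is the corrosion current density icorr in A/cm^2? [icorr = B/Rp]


Apply the Stern-Geary relation: icorr = B / Rp
icorr = 0.015 / 97165 = 1.544×10^-7 A/cm^2

1.544×10^-7 A/cm^2


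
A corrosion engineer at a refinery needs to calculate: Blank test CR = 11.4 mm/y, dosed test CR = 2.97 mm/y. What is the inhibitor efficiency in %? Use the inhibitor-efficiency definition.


Apply the inhibitor-efficiency definition: IE = (CR_blank − CR_inh)/CR_blank × 100
IE = (11.4 − 2.97) / 11.4 × 100
IE = 8.43 / 11.4 × 100 = 73.9 %

73.9 %


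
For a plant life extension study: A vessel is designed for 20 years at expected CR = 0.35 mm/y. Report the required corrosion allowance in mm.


Corrosion allowance = CR × design life
CA = 0.35 * 20 = 7.0 mm

7.0 mm


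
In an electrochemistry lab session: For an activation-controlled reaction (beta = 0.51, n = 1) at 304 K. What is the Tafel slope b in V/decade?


Apply the Tafel slope relation: b = 2.303*R*T/(beta*n*F)
Numerator: 2.303 * 8.314 * 304 = 5820.73
Denominator: 0.51 * 1 * 96485 = 49207.35
b = 5820.73 / 49207.35 = 0.1183 V/decade

0.1183 V/decade


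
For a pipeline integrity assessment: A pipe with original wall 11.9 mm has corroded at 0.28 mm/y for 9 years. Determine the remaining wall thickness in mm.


Remaining wall = original − CR × time
t = 11.9 − 0.28*9 = 11.9 − 2.52 = 9.38 mm

9.38 mm


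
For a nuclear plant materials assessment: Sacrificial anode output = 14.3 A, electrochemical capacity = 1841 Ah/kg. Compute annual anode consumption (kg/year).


Annual consumption = current * hours per year / capacity
Rate = 14.3 * 8760 / 1841 = 68.0 kg/year

68.0 kg/year


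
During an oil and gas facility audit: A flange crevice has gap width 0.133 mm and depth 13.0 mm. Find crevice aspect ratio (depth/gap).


Aspect ratio = depth / gap
Ratio = 13.0 / 0.133 = 97.7

97.7


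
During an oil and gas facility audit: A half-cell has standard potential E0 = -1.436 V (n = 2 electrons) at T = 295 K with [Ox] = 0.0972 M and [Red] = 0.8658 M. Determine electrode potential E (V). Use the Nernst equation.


Apply the Nernst equation: E = E0 + (RT/nF)*ln([Ox]/[Red])
Step 1: RT/nF = 8.314*295/(2*96485) = 0.0127099 V
Step 2: [Ox]/[Red] = 0.0972/0.8658 = 0.112266
Step 3: ln(0.112266) = -2.186884
Step 4: correction = 0.0127099 * -2.186884 = -0.0278 V
E = -1.436 + -0.0278 = -1.4638 V

-1.4638 V


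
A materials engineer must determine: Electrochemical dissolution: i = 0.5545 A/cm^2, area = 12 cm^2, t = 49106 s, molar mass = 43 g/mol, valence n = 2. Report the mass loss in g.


Apply Faraday's law: m = i*A*t*M / (n*F)
Total charge passed Q = i*A*t = 0.5545*12*49106 = 326751.324 C
m = Q*M/(n*F) = 326751.324*43/(2*96485) = 72.8108 g

72.8108 g


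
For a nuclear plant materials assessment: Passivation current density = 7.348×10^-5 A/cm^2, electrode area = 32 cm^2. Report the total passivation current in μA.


I = i_pass * A, then convert A → μA (×10^6)
I = 7.348×10^-5 * 32 * 10^6 = 2351.36 μA

2351.36 μA


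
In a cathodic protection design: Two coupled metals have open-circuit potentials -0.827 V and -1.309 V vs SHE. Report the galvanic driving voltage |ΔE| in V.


Driving voltage is the absolute potential difference.
|ΔE| = |-0.827 − (-1.309)| = 0.482 V

0.482 V


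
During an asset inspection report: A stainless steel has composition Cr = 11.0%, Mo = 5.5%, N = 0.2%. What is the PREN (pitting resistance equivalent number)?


Apply the PREN formula: PREN = Cr + 3.3*Mo + 16*N
PREN = 11.0 + 3.3*5.5 + 16*0.2
PREN = 11.0 + 18.15 + 3.2 = 32.35

32.35


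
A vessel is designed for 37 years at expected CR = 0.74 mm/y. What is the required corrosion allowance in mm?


Corrosion allowance = CR × design life
CA = 0.74 * 37 = 27.38 mm

27.38 mm


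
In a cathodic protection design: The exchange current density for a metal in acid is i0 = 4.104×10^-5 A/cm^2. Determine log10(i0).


i0 = 4.104×10^-5 A/cm^2
log10(i0) = -4.387

-4.387


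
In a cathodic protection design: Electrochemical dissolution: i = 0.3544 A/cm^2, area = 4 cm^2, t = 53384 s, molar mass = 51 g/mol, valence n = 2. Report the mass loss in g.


Apply Faraday's law: m = i*A*t*M / (n*F)
Total charge passed Q = i*A*t = 0.3544*4*53384 = 75677.1584 C
m = Q*M/(n*F) = 75677.1584*51/(2*96485) = 20.001 g

20.001 g


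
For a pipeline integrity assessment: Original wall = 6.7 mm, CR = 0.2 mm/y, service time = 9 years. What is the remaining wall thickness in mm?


Remaining wall = original − CR × time
t = 6.7 − 0.2*9 = 6.7 − 1.8 = 4.9 mm

4.9 mm


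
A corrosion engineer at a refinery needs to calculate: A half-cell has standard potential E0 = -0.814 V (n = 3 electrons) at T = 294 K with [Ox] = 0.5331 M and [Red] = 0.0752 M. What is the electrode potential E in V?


Apply the Nernst equation: E = E0 + (RT/nF)*ln([Ox]/[Red])
Step 1: RT/nF = 8.314*294/(3*96485) = 0.00844455 V
Step 2: [Ox]/[Red] = 0.5331/0.0752 = 7.089096
Step 3: ln(7.089096) = 1.958558
Step 4: correction = 0.00844455 * 1.958558 = 0.017 V
E = -0.814 + 0.017 = -0.797 V

-0.797 V


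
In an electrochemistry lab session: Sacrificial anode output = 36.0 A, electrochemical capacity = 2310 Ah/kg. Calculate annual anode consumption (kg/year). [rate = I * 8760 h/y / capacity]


Annual consumption = current * hours per year / capacity
Rate = 36.0 * 8760 / 2310 = 136.5 kg/year

136.5 kg/year


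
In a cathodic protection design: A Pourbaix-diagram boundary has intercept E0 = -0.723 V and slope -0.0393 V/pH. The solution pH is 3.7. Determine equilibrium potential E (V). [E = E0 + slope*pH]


Apply the Pourbaix line equation: E = E0 + slope*pH
E = -0.723 + (-0.0393)*3.7 = -0.723 + (-0.14541) = -0.86841 V
Rounded to 3 decimal places: E = -0.868 V

-0.868 V


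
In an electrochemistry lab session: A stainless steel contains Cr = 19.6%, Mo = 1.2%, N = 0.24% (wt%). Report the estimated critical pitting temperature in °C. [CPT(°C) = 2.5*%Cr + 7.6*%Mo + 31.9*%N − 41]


Apply the ASTM G48 empirical CPT estimate: CPT(°C) = 2.5*%Cr + 7.6*%Mo + 31.9*%N − 41
2.5*19.6 = 49; 7.6*1.2 = 9.12; 31.9*0.24 = 7.656
CPT = 49 + 9.12 + 7.656 − 41 = 24.776 °C
Rounded to 0.1 °C: CPT ≈ 24.8 °C

24.8 °C


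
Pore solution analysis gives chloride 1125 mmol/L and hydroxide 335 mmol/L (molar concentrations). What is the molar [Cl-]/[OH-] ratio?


Threshold parameter = [Cl-] / [OH-] (molar basis; both in mmol/L, so units cancel)
Ratio = 1125 / 335 = 3.36

3.36


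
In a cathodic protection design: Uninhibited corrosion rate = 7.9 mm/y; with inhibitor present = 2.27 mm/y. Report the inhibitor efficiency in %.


Apply the inhibitor-efficiency definition: IE = (CR_blank − CR_inh)/CR_blank × 100
IE = (7.9 − 2.27) / 7.9 × 100
IE = 5.63 / 7.9 × 100 = 71.3 %

71.3 %


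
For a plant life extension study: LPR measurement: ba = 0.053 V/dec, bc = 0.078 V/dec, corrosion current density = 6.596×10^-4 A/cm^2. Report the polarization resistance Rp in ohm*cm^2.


Apply the Stern-Geary equation: Rp = ba*bc / (2.303*icorr*(ba+bc))
ba*bc = 0.053*0.078 = 0.004134
ba+bc = 0.131; 2.303*icorr*(ba+bc) = 2.303*6.596×10^-4*0.131 = 1.989967×10^-4
Rp = 0.004134 / 1.989967×10^-4 = 20.77 ohm*cm^2

20.77 ohm*cm^2


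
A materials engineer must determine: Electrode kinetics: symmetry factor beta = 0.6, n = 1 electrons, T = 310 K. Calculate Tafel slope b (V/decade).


Apply the Tafel slope relation: b = 2.303*R*T/(beta*n*F)
Numerator: 2.303 * 8.314 * 310 = 5935.61
Denominator: 0.6 * 1 * 96485 = 57891.0
b = 5935.61 / 57891.0 = 0.1025 V/decade

0.1025 V/decade


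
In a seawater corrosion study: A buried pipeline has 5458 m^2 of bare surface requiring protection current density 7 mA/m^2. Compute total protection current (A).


I = area * current density, then convert mA → A (÷1000)
I = 5458 * 7 / 1000 = 38.21 A

38.21 A


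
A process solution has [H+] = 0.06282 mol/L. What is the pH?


pH = −log10[H+]
pH = −log10(0.06282) = 1.2

1.2


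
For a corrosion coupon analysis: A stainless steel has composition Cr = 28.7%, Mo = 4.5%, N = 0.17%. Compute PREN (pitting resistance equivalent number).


Apply the PREN formula: PREN = Cr + 3.3*Mo + 16*N
PREN = 28.7 + 3.3*4.5 + 16*0.17
PREN = 28.7 + 14.85 + 2.72 = 46.27

46.27


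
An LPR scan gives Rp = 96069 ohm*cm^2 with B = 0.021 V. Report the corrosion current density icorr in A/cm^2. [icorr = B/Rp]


Apply the Stern-Geary relation: icorr = B / Rp
icorr = 0.021 / 96069 = 2.186×10^-7 A/cm^2

2.186×10^-7 A/cm^2


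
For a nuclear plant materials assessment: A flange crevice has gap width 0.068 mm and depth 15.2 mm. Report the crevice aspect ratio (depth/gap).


Aspect ratio = depth / gap
Ratio = 15.2 / 0.068 = 223.5

223.5


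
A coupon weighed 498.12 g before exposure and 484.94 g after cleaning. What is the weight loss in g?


Weight loss = initial − final
WL = 498.12 − 484.94 = 13.18 g

13.18 g


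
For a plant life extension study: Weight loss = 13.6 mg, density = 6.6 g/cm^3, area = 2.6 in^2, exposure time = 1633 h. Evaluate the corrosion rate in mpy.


Apply the mpy weight-loss relation: CR = 534 * W / (D * A * T)
Numerator: 534 * 13.6 = 7262.4
Denominator: 6.6 * 2.6 * 1633 = 28022.28
CR = 7262.4 / 28022.28 = 0.259 mpy

0.259 mpy


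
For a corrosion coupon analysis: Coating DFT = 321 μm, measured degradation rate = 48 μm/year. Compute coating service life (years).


Service life = thickness / degradation rate
Life = 321 / 48 = 6.7 years

6.7 years


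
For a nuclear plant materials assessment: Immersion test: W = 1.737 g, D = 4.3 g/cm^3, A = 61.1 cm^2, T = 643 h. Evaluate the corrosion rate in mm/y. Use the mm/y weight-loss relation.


Apply the mm/y weight-loss relation: CR = 87600 * W / (D * A * T)
Numerator: 87600 * 1.737 = 152161.2
Denominator: 4.3 * 61.1 * 643 = 168935.39
CR = 152161.2 / 168935.39 = 0.9007 mm/y

0.9007 mm/y


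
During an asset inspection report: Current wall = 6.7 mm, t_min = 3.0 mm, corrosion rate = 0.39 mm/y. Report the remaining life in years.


Apply the remaining-life relation: RL = (t_current − t_min) / CR
RL = (6.7 − 3.0) / 0.39 = 3.7 / 0.39 = 9.5 years

9.5 years


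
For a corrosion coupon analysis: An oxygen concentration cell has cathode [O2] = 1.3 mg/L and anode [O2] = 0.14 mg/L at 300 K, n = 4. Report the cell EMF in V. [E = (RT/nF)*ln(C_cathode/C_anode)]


Apply the Nernst concentration-cell relation: E = (RT/nF)*ln(C_cathode/C_anode)
RT/nF = 8.314*300/(4*96485) = 0.00646266 V
ln(1.3/0.14) = 2.22848
E = 0.00646266 * 2.22848 = 0.0144 V

0.0144 V


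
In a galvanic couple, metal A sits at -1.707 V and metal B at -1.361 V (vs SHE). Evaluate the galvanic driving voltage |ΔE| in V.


Driving voltage is the absolute potential difference.
|ΔE| = |-1.707 − (-1.361)| = 0.346 V

0.346 V


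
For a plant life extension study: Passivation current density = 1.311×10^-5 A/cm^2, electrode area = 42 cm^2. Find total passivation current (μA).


I = i_pass * A, then convert A → μA (×10^6)
I = 1.311×10^-5 * 42 * 10^6 = 550.62 μA

550.62 μA


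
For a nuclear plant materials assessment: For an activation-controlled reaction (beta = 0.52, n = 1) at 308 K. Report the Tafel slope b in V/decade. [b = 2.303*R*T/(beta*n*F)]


Apply the Tafel slope relation: b = 2.303*R*T/(beta*n*F)
Numerator: 2.303 * 8.314 * 308 = 5897.32
Denominator: 0.52 * 1 * 96485 = 50172.2
b = 5897.32 / 50172.2 = 0.1175 V/decade

0.1175 V/decade


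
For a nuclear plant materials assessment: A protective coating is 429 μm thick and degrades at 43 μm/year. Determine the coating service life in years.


Service life = thickness / degradation rate
Life = 429 / 43 = 10.0 years

10.0 years


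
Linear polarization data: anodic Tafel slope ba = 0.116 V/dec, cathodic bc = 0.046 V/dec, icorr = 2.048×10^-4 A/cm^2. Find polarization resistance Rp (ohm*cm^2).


Apply the Stern-Geary equation: Rp = ba*bc / (2.303*icorr*(ba+bc))
ba*bc = 0.116*0.046 = 0.005336
ba+bc = 0.162; 2.303*icorr*(ba+bc) = 2.303*2.048×10^-4*0.162 = 7.6408013×10^-5
Rp = 0.005336 / 7.6408013×10^-5 = 69.84 ohm*cm^2

69.84 ohm*cm^2


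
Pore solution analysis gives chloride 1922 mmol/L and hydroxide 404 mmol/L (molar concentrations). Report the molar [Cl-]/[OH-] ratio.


Threshold parameter = [Cl-] / [OH-] (molar basis; both in mmol/L, so units cancel)
Ratio = 1922 / 404 = 4.76

4.76


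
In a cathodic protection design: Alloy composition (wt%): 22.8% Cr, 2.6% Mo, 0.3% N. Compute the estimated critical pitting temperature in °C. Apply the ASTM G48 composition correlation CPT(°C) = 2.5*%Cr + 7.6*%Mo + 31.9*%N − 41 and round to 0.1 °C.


Apply the ASTM G48 empirical CPT estimate: CPT(°C) = 2.5*%Cr + 7.6*%Mo + 31.9*%N − 41
2.5*22.8 = 57; 7.6*2.6 = 19.76; 31.9*0.3 = 9.57
CPT = 57 + 19.76 + 9.57 − 41 = 45.33 °C
Rounded to 0.1 °C: CPT ≈ 45.3 °C

45.3 °C


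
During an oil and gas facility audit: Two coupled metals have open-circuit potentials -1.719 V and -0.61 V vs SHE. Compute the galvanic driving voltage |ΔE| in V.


Driving voltage is the absolute potential difference.
|ΔE| = |-1.719 − (-0.61)| = 1.109 V

1.109 V


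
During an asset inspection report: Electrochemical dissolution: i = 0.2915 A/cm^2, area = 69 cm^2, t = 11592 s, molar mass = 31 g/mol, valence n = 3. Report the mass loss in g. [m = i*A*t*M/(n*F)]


Apply Faraday's law: m = i*A*t*M / (n*F)
Total charge passed Q = i*A*t = 0.2915*69*11592 = 233155.692 C
m = Q*M/(n*F) = 233155.692*31/(3*96485) = 24.97 g

24.97 g


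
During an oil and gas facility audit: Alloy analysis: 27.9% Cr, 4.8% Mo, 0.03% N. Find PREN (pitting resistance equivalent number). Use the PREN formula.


Apply the PREN formula: PREN = Cr + 3.3*Mo + 16*N
PREN = 27.9 + 3.3*4.8 + 16*0.03
PREN = 27.9 + 15.84 + 0.48 = 44.22

44.22


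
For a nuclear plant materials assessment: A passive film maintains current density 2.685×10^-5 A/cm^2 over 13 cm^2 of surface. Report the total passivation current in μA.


I = i_pass * A, then convert A → μA (×10^6)
I = 2.685×10^-5 * 13 * 10^6 = 349.05 μA

349.05 μA


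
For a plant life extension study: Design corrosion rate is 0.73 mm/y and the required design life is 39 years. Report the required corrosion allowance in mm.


Corrosion allowance = CR × design life
CA = 0.73 * 39 = 28.47 mm

28.47 mm


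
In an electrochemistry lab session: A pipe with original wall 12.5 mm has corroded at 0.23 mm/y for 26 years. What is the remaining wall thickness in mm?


Remaining wall = original − CR × time
t = 12.5 − 0.23*26 = 12.5 − 5.98 = 6.52 mm

6.52 mm


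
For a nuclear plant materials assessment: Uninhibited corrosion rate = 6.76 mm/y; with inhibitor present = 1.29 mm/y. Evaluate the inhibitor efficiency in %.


Apply the inhibitor-efficiency definition: IE = (CR_blank − CR_inh)/CR_blank × 100
IE = (6.76 − 1.29) / 6.76 × 100
IE = 5.47 / 6.76 × 100 = 80.9 %

80.9 %


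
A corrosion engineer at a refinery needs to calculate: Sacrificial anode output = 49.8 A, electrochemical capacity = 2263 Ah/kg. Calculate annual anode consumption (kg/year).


Annual consumption = current * hours per year / capacity
Rate = 49.8 * 8760 / 2263 = 192.8 kg/year

192.8 kg/year


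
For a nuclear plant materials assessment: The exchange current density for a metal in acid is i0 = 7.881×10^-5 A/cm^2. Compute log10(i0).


i0 = 7.881×10^-5 A/cm^2
log10(i0) = -4.103

-4.103


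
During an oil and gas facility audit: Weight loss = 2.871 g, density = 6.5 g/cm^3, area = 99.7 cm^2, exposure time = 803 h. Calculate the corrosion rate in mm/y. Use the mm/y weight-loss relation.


Apply the mm/y weight-loss relation: CR = 87600 * W / (D * A * T)
Numerator: 87600 * 2.871 = 251499.6
Denominator: 6.5 * 99.7 * 803 = 520384.15
CR = 251499.6 / 520384.15 = 0.483296 mm/y

0.483296 mm/y


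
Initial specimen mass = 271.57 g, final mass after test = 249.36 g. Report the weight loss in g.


Weight loss = initial − final
WL = 271.57 − 249.36 = 22.21 g

22.21 g


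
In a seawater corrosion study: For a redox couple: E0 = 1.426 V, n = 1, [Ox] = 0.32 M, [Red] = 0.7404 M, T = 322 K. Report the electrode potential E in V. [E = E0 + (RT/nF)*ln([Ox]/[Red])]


Apply the Nernst equation: E = E0 + (RT/nF)*ln([Ox]/[Red])
Step 1: RT/nF = 8.314*322/(1*96485) = 0.02774636 V
Step 2: [Ox]/[Red] = 0.32/0.7404 = 0.432199
Step 3: ln(0.432199) = -0.838869
Step 4: correction = 0.02774636 * -0.838869 = -0.023 V
E = 1.426 + -0.023 = 1.403 V

1.403 V


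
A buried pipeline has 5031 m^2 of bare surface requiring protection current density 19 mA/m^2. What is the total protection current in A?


I = area * current density, then convert mA → A (÷1000)
I = 5031 * 19 / 1000 = 95.59 A

95.59 A


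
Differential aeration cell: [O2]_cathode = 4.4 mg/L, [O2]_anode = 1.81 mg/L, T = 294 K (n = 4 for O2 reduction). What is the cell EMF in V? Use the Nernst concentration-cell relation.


Apply the Nernst concentration-cell relation: E = (RT/nF)*ln(C_cathode/C_anode)
RT/nF = 8.314*294/(4*96485) = 0.00633341 V
ln(4.4/1.81) = 0.88828
E = 0.00633341 * 0.88828 = 0.00563 V

0.00563 V


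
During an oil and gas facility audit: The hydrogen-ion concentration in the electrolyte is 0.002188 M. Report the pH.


pH = −log10[H+]
pH = −log10(0.002188) = 2.66

2.66


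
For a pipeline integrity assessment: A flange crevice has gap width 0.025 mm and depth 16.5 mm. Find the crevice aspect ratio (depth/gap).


Aspect ratio = depth / gap
Ratio = 16.5 / 0.025 = 660.0

660.0


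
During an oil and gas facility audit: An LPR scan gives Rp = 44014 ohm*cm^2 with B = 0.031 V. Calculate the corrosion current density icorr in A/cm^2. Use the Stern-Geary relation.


Apply the Stern-Geary relation: icorr = B / Rp
icorr = 0.031 / 44014 = 7.043×10^-7 A/cm^2

7.043×10^-7 A/cm^2


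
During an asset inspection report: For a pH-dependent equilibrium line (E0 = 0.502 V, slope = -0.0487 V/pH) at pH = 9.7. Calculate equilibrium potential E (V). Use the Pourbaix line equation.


Apply the Pourbaix line equation: E = E0 + slope*pH
E = 0.502 + (-0.0487)*9.7 = 0.502 + (-0.47239) = 0.02961 V
Rounded to 3 decimal places: E = 0.030 V

0.030 V


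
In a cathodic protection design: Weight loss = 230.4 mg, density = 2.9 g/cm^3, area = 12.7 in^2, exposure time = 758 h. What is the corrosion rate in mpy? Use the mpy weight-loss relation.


Apply the mpy weight-loss relation: CR = 534 * W / (D * A * T)
Numerator: 534 * 230.4 = 123033.6
Denominator: 2.9 * 12.7 * 758 = 27917.14
CR = 123033.6 / 27917.14 = 4.4071 mpy

4.4071 mpy


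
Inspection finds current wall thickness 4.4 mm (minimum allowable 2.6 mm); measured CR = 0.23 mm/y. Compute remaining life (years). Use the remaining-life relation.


Apply the remaining-life relation: RL = (t_current − t_min) / CR
RL = (4.4 − 2.6) / 0.23 = 1.8 / 0.23 = 7.8 years

7.8 years


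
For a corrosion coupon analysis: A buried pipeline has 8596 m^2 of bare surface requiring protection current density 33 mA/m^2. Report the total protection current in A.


I = area * current density, then convert mA → A (÷1000)
I = 8596 * 33 / 1000 = 283.67 A

283.67 A


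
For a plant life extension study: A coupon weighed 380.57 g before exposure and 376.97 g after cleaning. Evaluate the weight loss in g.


Weight loss = initial − final
WL = 380.57 − 376.97 = 3.6 g

3.6 g


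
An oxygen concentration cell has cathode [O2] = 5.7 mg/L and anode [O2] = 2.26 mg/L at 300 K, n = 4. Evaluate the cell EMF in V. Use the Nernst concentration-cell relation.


Apply the Nernst concentration-cell relation: E = (RT/nF)*ln(C_cathode/C_anode)
RT/nF = 8.314*300/(4*96485) = 0.00646266 V
ln(5.7/2.26) = 0.9251
E = 0.00646266 * 0.9251 = 0.00598 V

0.00598 V


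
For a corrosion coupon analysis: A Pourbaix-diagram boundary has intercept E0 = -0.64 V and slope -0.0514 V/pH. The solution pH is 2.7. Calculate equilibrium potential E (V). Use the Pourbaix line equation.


Apply the Pourbaix line equation: E = E0 + slope*pH
E = -0.64 + (-0.0514)*2.7 = -0.64 + (-0.13878) = -0.77878 V
Rounded to 3 decimal places: E = -0.779 V

-0.779 V


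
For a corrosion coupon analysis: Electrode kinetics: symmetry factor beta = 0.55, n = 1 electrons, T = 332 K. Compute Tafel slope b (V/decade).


Apply the Tafel slope relation: b = 2.303*R*T/(beta*n*F)
Numerator: 2.303 * 8.314 * 332 = 6356.85
Denominator: 0.55 * 1 * 96485 = 53066.75
b = 6356.85 / 53066.75 = 0.1198 V/decade

0.1198 V/decade


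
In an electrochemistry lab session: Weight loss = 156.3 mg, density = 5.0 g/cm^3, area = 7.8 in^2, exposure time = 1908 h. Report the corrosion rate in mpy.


Apply the mpy weight-loss relation: CR = 534 * W / (D * A * T)
Numerator: 534 * 156.3 = 83464.2
Denominator: 5.0 * 7.8 * 1908 = 74412.0
CR = 83464.2 / 74412.0 = 1.1216 mpy

1.1216 mpy


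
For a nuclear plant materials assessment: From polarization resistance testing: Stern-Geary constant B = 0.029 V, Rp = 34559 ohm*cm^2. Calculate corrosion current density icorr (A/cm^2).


Apply the Stern-Geary relation: icorr = B / Rp
icorr = 0.029 / 34559 = 8.391×10^-7 A/cm^2

8.391×10^-7 A/cm^2


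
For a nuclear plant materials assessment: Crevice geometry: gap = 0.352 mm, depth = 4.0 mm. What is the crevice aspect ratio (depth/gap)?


Aspect ratio = depth / gap
Ratio = 4.0 / 0.352 = 11.4

11.4


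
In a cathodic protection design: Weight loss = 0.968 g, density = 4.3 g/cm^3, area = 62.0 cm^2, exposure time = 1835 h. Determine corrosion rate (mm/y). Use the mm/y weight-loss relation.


Apply the mm/y weight-loss relation: CR = 87600 * W / (D * A * T)
Numerator: 87600 * 0.968 = 84796.8
Denominator: 4.3 * 62.0 * 1835 = 489211.0
CR = 84796.8 / 489211.0 = 0.1733 mm/y

0.1733 mm/y


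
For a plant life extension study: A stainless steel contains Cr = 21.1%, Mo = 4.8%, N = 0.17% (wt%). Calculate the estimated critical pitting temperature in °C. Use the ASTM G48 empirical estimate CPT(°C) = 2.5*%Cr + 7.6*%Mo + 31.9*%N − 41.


Apply the ASTM G48 empirical CPT estimate: CPT(°C) = 2.5*%Cr + 7.6*%Mo + 31.9*%N − 41
2.5*21.1 = 52.75; 7.6*4.8 = 36.48; 31.9*0.17 = 5.423
CPT = 52.75 + 36.48 + 5.423 − 41 = 53.653 °C
Rounded to 0.1 °C: CPT ≈ 53.7 °C

53.7 °C


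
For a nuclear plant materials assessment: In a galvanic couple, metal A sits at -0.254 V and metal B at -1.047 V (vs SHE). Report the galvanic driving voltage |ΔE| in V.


Driving voltage is the absolute potential difference.
|ΔE| = |-0.254 − (-1.047)| = 0.793 V

0.793 V


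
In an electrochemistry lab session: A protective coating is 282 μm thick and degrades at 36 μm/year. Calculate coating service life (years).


Service life = thickness / degradation rate
Life = 282 / 36 = 7.8 years

7.8 years


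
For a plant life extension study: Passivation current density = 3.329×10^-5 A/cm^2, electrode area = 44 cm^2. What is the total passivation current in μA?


I = i_pass * A, then convert A → μA (×10^6)
I = 3.329×10^-5 * 44 * 10^6 = 1464.76 μA

1464.76 μA


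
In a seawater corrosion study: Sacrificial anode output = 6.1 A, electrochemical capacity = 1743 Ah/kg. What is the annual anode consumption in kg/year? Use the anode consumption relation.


Annual consumption = current * hours per year / capacity
Rate = 6.1 * 8760 / 1743 = 30.7 kg/year

30.7 kg/year


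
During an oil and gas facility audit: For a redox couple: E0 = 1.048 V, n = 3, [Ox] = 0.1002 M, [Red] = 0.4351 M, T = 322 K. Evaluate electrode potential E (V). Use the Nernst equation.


Apply the Nernst equation: E = E0 + (RT/nF)*ln([Ox]/[Red])
Step 1: RT/nF = 8.314*322/(3*96485) = 0.00924879 V
Step 2: [Ox]/[Red] = 0.1002/0.4351 = 0.230292
Step 3: ln(0.230292) = -1.468407
Step 4: correction = 0.00924879 * -1.468407 = -0.014 V
E = 1.048 + -0.014 = 1.034 V

1.034 V


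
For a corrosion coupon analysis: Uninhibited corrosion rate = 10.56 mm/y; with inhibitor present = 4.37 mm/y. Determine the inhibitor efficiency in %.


Apply the inhibitor-efficiency definition: IE = (CR_blank − CR_inh)/CR_blank × 100
IE = (10.56 − 4.37) / 10.56 × 100
IE = 6.19 / 10.56 × 100 = 58.6 %

58.6 %


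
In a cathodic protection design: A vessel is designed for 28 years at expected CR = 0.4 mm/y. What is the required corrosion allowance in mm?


Corrosion allowance = CR × design life
CA = 0.4 * 28 = 11.2 mm

11.2 mm


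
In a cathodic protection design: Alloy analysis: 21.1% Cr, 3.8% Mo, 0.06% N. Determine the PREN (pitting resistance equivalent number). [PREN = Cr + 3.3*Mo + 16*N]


Apply the PREN formula: PREN = Cr + 3.3*Mo + 16*N
PREN = 21.1 + 3.3*3.8 + 16*0.06
PREN = 21.1 + 12.54 + 0.96 = 34.6

34.6


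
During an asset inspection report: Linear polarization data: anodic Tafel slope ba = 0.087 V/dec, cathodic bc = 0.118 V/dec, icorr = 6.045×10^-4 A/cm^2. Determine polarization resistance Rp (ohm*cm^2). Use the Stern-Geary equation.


Apply the Stern-Geary equation: Rp = ba*bc / (2.303*icorr*(ba+bc))
ba*bc = 0.087*0.118 = 0.010266
ba+bc = 0.205; 2.303*icorr*(ba+bc) = 2.303*6.045×10^-4*0.205 = 2.8539352×10^-4
Rp = 0.010266 / 2.8539352×10^-4 = 36.0 ohm*cm^2

36.0 ohm*cm^2


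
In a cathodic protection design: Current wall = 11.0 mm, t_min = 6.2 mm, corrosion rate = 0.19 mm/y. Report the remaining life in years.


Apply the remaining-life relation: RL = (t_current − t_min) / CR
RL = (11.0 − 6.2) / 0.19 = 4.8 / 0.19 = 25.3 years

25.3 years


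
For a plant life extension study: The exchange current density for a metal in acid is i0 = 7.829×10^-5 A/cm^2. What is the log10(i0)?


i0 = 7.829×10^-5 A/cm^2
log10(i0) = -4.106

-4.106


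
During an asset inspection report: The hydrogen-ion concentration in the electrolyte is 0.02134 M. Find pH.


pH = −log10[H+]
pH = −log10(0.02134) = 1.67

1.67


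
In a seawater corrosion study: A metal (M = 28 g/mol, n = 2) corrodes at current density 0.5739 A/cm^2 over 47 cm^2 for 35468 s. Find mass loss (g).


Apply Faraday's law: m = i*A*t*M / (n*F)
Total charge passed Q = i*A*t = 0.5739*47*35468 = 956689.0044 C
m = Q*M/(n*F) = 956689.0044*28/(2*96485) = 138.816 g

138.816 g


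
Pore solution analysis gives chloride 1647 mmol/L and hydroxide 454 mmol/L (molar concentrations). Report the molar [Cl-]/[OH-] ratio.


Threshold parameter = [Cl-] / [OH-] (molar basis; both in mmol/L, so units cancel)
Ratio = 1647 / 454 = 3.63

3.63


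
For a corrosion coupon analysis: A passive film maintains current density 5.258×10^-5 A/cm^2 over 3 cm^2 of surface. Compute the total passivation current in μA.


I = i_pass * A, then convert A → μA (×10^6)
I = 5.258×10^-5 * 3 * 10^6 = 157.74 μA

157.74 μA


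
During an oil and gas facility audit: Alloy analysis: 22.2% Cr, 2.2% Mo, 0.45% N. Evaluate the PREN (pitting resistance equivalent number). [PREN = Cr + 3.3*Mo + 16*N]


Apply the PREN formula: PREN = Cr + 3.3*Mo + 16*N
PREN = 22.2 + 3.3*2.2 + 16*0.45
PREN = 22.2 + 7.26 + 7.2 = 36.66

36.66


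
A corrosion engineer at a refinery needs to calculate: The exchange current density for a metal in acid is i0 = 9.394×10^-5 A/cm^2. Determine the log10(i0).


i0 = 9.394×10^-5 A/cm^2
log10(i0) = -4.027

-4.027


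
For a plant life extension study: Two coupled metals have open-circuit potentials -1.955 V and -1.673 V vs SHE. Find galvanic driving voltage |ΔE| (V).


Driving voltage is the absolute potential difference.
|ΔE| = |-1.955 − (-1.673)| = 0.282 V

0.282 V


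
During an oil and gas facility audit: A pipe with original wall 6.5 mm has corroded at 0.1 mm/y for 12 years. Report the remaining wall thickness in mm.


Remaining wall = original − CR × time
t = 6.5 − 0.1*12 = 6.5 − 1.2 = 5.3 mm

5.3 mm


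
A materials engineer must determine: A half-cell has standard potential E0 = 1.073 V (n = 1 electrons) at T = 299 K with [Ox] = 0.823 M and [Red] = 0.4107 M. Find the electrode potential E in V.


Apply the Nernst equation: E = E0 + (RT/nF)*ln([Ox]/[Red])
Step 1: RT/nF = 8.314*299/(1*96485) = 0.02576448 V
Step 2: [Ox]/[Red] = 0.823/0.4107 = 2.003896
Step 3: ln(2.003896) = 0.695093
Step 4: correction = 0.02576448 * 0.695093 = 0.0179 V
E = 1.073 + 0.0179 = 1.0909 V

1.0909 V


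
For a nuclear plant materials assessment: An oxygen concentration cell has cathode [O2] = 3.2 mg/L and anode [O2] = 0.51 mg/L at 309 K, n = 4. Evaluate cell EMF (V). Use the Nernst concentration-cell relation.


Apply the Nernst concentration-cell relation: E = (RT/nF)*ln(C_cathode/C_anode)
RT/nF = 8.314*309/(4*96485) = 0.00665654 V
ln(3.2/0.51) = 1.8365
E = 0.00665654 * 1.8365 = 0.01222 V

0.01222 V


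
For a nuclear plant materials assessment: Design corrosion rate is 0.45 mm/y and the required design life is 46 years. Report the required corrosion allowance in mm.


Corrosion allowance = CR × design life
CA = 0.45 * 46 = 20.7 mm

20.7 mm


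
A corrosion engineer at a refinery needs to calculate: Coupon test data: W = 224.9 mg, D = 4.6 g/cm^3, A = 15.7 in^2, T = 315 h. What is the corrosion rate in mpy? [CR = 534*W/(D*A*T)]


Apply the mpy weight-loss relation: CR = 534 * W / (D * A * T)
Numerator: 534 * 224.9 = 120096.6
Denominator: 4.6 * 15.7 * 315 = 22749.3
CR = 120096.6 / 22749.3 = 5.2791 mpy

5.2791 mpy


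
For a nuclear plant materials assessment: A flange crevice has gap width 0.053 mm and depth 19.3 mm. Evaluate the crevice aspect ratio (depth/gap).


Aspect ratio = depth / gap
Ratio = 19.3 / 0.053 = 364.2

364.2


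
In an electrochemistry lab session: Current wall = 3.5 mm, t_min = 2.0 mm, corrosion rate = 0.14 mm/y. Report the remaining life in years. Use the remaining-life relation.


Apply the remaining-life relation: RL = (t_current − t_min) / CR
RL = (3.5 − 2.0) / 0.14 = 1.5 / 0.14 = 10.7 years

10.7 years


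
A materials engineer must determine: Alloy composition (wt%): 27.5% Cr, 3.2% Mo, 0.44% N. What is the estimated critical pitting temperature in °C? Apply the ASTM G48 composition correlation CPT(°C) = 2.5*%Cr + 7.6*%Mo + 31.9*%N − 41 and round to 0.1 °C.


Apply the ASTM G48 empirical CPT estimate: CPT(°C) = 2.5*%Cr + 7.6*%Mo + 31.9*%N − 41
2.5*27.5 = 68.75; 7.6*3.2 = 24.32; 31.9*0.44 = 14.036
CPT = 68.75 + 24.32 + 14.036 − 41 = 66.106 °C
Rounded to 0.1 °C: CPT ≈ 66.1 °C

66.1 °C


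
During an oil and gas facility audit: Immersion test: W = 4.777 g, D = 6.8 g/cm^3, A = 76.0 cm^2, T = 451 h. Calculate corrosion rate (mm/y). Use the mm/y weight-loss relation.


Apply the mm/y weight-loss relation: CR = 87600 * W / (D * A * T)
Numerator: 87600 * 4.777 = 418465.2
Denominator: 6.8 * 76.0 * 451 = 233076.8
CR = 418465.2 / 233076.8 = 1.7954 mm/y

1.7954 mm/y


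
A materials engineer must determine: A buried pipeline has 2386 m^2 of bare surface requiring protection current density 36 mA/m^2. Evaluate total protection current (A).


I = area * current density, then convert mA → A (÷1000)
I = 2386 * 36 / 1000 = 85.9 A

85.9 A


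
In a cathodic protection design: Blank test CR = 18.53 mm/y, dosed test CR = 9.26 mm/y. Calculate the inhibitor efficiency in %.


Apply the inhibitor-efficiency definition: IE = (CR_blank − CR_inh)/CR_blank × 100
IE = (18.53 − 9.26) / 18.53 × 100
IE = 9.27 / 18.53 × 100 = 50.0 %

50.0 %


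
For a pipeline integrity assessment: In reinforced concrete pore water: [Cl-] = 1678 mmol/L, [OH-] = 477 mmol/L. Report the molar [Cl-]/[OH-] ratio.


Threshold parameter = [Cl-] / [OH-] (molar basis; both in mmol/L, so units cancel)
Ratio = 1678 / 477 = 3.52

3.52


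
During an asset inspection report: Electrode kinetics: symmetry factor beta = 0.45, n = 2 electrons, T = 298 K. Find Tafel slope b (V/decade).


Apply the Tafel slope relation: b = 2.303*R*T/(beta*n*F)
Numerator: 2.303 * 8.314 * 298 = 5705.85
Denominator: 0.45 * 2 * 96485 = 86836.5
b = 5705.85 / 86836.5 = 0.0657 V/decade

0.0657 V/decade


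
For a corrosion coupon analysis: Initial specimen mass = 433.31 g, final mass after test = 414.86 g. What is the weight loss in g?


Weight loss = initial − final
WL = 433.31 − 414.86 = 18.45 g

18.45 g


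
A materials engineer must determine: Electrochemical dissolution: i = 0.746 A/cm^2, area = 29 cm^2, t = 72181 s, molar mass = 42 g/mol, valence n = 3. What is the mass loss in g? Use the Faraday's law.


Apply Faraday's law: m = i*A*t*M / (n*F)
Total charge passed Q = i*A*t = 0.746*29*72181 = 1561563.754 C
m = Q*M/(n*F) = 1561563.754*42/(3*96485) = 226.58333 g

226.58333 g


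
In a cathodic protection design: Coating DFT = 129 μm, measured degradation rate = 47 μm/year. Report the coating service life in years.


Service life = thickness / degradation rate
Life = 129 / 47 = 2.7 years

2.7 years
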